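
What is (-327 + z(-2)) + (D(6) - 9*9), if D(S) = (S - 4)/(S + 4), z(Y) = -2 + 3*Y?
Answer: -2079/5 ≈ -415.80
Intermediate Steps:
D(S) = (-4 + S)/(4 + S)
(-327 + z(-2)) + (D(6) - 9*9) = (-327 + (-2 + 3*(-2))) + ((-4 + 6)/(4 + 6) - 9*9) = (-327 + (-2 - 6)) + (2/10 - 81) = (-327 - 8) + ((⅒)*2 - 81) = -335 + (⅕ - 81) = -335 - 404/5 = -2079/5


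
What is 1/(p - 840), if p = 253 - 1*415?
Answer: -1/1002 ≈ -0.00099800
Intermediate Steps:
p = -162 (p = 253 - 415 = -162)
1/(p - 840) = 1/(-162 - 840) = 1/(-1002) = -1/1002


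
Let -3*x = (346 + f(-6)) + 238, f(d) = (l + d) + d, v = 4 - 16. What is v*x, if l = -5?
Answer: 2268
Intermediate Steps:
v = -12
f(d) = -5 + 2*d (f(d) = (-5 + d) + d = -5 + 2*d)
x = -189 (x = -((346 + (-5 + 2*(-6))) + 238)/3 = -((346 + (-5 - 12)) + 238)/3 = -((346 - 17) + 238)/3 = -(329 + 238)/3 = -⅓*567 = -189)
v*x = -12*(-189) = 2268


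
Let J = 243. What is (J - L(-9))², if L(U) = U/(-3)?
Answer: 57600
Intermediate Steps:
L(U) = -U/3 (L(U) = U*(-⅓) = -U/3)
(J - L(-9))² = (243 - (-1)*(-9)/3)² = (243 - 1*3)² = (243 - 3)² = 240² = 57600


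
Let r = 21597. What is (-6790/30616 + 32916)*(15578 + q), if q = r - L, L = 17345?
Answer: 4995917977695/7654 ≈ 6.5272e+8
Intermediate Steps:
q = 4252 (q = 21597 - 1*17345 = 21597 - 17345 = 4252)
(-6790/30616 + 32916)*(15578 + q) = (-6790/30616 + 32916)*(15578 + 4252) = (-6790*1/30616 + 32916)*19830 = (-3395/15308 + 32916)*19830 = (503874733/15308)*19830 = 4995917977695/7654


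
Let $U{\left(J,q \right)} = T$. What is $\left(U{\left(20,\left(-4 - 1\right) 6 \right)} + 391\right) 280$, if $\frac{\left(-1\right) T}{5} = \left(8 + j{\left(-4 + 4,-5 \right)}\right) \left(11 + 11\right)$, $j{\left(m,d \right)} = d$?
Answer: $17080$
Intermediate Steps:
$T = -330$ ($T = - 5 \left(8 - 5\right) \left(11 + 11\right) = - 5 \cdot 3 \cdot 22 = \left(-5\right) 66 = -330$)
$U{\left(J,q \right)} = -330$
$\left(U{\left(20,\left(-4 - 1\right) 6 \right)} + 391\right) 280 = \left(-330 + 391\right) 280 = 61 \cdot 280 = 17080$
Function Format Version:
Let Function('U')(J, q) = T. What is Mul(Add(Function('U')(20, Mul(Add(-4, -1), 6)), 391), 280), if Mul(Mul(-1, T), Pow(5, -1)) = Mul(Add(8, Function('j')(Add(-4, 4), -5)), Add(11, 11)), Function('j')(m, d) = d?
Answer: 17080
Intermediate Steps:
T = -330 (T = Mul(-5, Mul(Add(8, -5), Add(11, 11))) = Mul(-5, Mul(3, 22)) = Mul(-5, 66) = -330)
Function('U')(J, q) = -330
Mul(Add(Function('U')(20, Mul(Add(-4, -1), 6)), 391), 280) = Mul(Add(-330, 391), 280) = Mul(61, 280) = 17080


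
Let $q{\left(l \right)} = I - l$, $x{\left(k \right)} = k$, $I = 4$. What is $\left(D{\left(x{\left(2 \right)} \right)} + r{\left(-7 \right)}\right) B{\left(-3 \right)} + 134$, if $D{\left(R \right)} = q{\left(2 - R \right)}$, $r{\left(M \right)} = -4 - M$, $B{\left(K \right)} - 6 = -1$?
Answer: $169$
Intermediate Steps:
$B{\left(K \right)} = 5$ ($B{\left(K \right)} = 6 - 1 = 5$)
$q{\left(l \right)} = 4 - l$
$D{\left(R \right)} = 2 + R$ ($D{\left(R \right)} = 4 - \left(2 - R\right) = 4 + \left(-2 + R\right) = 2 + R$)
$\left(D{\left(x{\left(2 \right)} \right)} + r{\left(-7 \right)}\right) B{\left(-3 \right)} + 134 = \left(\left(2 + 2\right) - -3\right) 5 + 134 = \left(4 + \left(-4 + 7\right)\right) 5 + 134 = \left(4 + 3\right) 5 + 134 = 7 \cdot 5 + 134 = 35 + 134 = 169$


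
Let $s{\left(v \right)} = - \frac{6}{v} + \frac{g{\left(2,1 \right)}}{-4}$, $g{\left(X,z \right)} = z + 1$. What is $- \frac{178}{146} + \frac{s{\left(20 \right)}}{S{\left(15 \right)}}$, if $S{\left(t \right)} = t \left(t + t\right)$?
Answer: $- \frac{100271}{82125} \approx -1.221$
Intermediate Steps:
$g{\left(X,z \right)} = 1 + z$
$S{\left(t \right)} = 2 t^{2}$ ($S{\left(t \right)} = t 2 t = 2 t^{2}$)
$s{\left(v \right)} = - \frac{1}{2} - \frac{6}{v}$ ($s{\left(v \right)} = - \frac{6}{v} + \frac{1 + 1}{-4} = - \frac{6}{v} + 2 \left(- \frac{1}{4}\right) = - \frac{6}{v} - \frac{1}{2} = - \frac{1}{2} - \frac{6}{v}$)
$- \frac{178}{146} + \frac{s{\left(20 \right)}}{S{\left(15 \right)}} = - \frac{178}{146} + \frac{\frac{1}{2} \cdot \frac{1}{20} \left(-12 - 20\right)}{2 \cdot 15^{2}} = \left(-178\right) \frac{1}{146} + \frac{\frac{1}{2} \cdot \frac{1}{20} \left(-12 - 20\right)}{2 \cdot 225} = - \frac{89}{73} + \frac{\frac{1}{2} \cdot \frac{1}{20} \left(-32\right)}{450} = - \frac{89}{73} - \frac{2}{1125} = - \frac{100271}{82125}$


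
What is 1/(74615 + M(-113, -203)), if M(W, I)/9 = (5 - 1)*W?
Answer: 1/70547 ≈ 1.4175e-5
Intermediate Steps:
M(W, I) = 36*W (M(W, I) = 9*((5 - 1)*W) = 9*(4*W) = 36*W)
1/(74615 + M(-113, -203)) = 1/(74615 + 36*(-113)) = 1/(74615 - 4068) = 1/70547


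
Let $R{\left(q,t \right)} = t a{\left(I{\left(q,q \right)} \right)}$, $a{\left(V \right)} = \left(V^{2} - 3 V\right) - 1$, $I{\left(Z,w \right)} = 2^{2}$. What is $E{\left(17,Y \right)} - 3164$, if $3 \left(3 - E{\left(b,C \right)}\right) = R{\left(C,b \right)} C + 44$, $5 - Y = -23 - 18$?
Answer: $- \frac{11873}{3} \approx -3957.7$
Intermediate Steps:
$I{\left(Z,w \right)} = 4$
$a{\left(V \right)} = -1 + V^{2} - 3 V$
$Y = 46$ ($Y = 5 - \left(-23 - 18\right) = 5 - -41 = 5 + 41 = 46$)
$R{\left(q,t \right)} = 3 t$ ($R{\left(q,t \right)} = t \left(-1 + 4^{2} - 12\right) = t \left(-1 + 16 - 12\right) = t 3 = 3 t$)
$E{\left(b,C \right)} = - \frac{35}{3} - C b$ ($E{\left(b,C \right)} = 3 - \frac{3 b C + 44}{3} = 3 - \frac{3 C b + 44}{3} = 3 - \frac{44 + 3 C b}{3} = 3 - \left(\frac{44}{3} + C b\right) = - \frac{35}{3} - C b$)
$E{\left(17,Y \right)} - 3164 = \left(- \frac{35}{3} - 46 \cdot 17\right) - 3164 = \left(- \frac{35}{3} - 782\right) - 3164 = - \frac{2381}{3} - 3164 = - \frac{11873}{3}$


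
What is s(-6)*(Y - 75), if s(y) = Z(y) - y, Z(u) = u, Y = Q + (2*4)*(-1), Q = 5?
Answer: 0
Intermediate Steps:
Y = -3 (Y = 5 + (2*4)*(-1) = 5 + 8*(-1) = 5 - 8 = -3)
s(y) = 0 (s(y) = y - y = 0)
s(-6)*(Y - 75) = 0*(-3 - 75) = 0*(-78) = 0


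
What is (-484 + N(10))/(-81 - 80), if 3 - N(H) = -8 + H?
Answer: 3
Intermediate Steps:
N(H) = 11 - H (N(H) = 3 - (-8 + H) = 3 + (8 - H) = 11 - H)
(-484 + N(10))/(-81 - 80) = (-484 + (11 - 1*10))/(-81 - 80) = (-484 + (11 - 10))/(-161) = (-484 + 1)*(-1/161) = -483*(-1/161) = 3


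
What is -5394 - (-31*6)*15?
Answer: -2604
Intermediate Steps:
-5394 - (-31*6)*15 = -5394 - (-186)*15 = -5394 - 1*(-2790) = -5394 + 2790 = -2604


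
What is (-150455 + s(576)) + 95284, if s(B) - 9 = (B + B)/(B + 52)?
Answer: -8660146/157 ≈ -55160.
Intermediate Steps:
s(B) = 9 + 2*B/(52 + B) (s(B) = 9 + (B + B)/(B + 52) = 9 + (2*B)/(52 + B) = 9 + 2*B/(52 + B))
(-150455 + s(576)) + 95284 = (-150455 + (468 + 11*576)/(52 + 576)) + 95284 = (-150455 + (468 + 6336)/628) + 95284 = (-150455 + (1/628)*6804) + 95284 = (-150455 + 1701/157) + 95284 = -23619734/157 + 95284 = -8660146/157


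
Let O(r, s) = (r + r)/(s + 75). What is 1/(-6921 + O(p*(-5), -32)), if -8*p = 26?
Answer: -86/595141 ≈ -0.00014450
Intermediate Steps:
p = -13/4 (p = -1/8*26 = -13/4 ≈ -3.2500)
O(r, s) = 2*r/(75 + s) (O(r, s) = (2*r)/(75 + s) = 2*r/(75 + s))
1/(-6921 + O(p*(-5), -32)) = 1/(-6921 + 2*(-13/4*(-5))/(75 - 32)) = 1/(-6921 + 2*(65/4)/43) = 1/(-6921 + 2*(65/4)*(1/43)) = 1/(-6921 + 65/86) = 1/(-595141/86) = -86/595141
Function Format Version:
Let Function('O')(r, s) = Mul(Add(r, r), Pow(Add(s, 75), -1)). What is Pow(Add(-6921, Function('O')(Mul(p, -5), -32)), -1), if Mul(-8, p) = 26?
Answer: Rational(-86, 595141) ≈ -0.00014450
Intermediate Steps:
p = Rational(-13, 4) (p = Mul(Rational(-1, 8), 26) = Rational(-13, 4) ≈ -3.2500)
Function('O')(r, s) = Mul(2, r, Pow(Add(75, s), -1)) (Function('O')(r, s) = Mul(Mul(2, r), Pow(Add(75, s), -1)) = Mul(2, r, Pow(Add(75, s), -1)))
Pow(Add(-6921, Function('O')(Mul(p, -5), -32)), -1) = Pow(Add(-6921, Mul(2, Mul(Rational(-13, 4), -5), Pow(Add(75, -32), -1))), -1) = Pow(Add(-6921, Mul(2, Rational(65, 4), Pow(43, -1))), -1) = Pow(Add(-6921, Mul(2, Rational(65, 4), Rational(1, 43))), -1) = Pow(Add(-6921, Rational(65, 86)), -1) = Pow(Rational(-595141, 86), -1) = Rational(-86, 595141)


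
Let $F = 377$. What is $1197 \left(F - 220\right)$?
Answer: $187929$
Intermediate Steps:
$1197 \left(F - 220\right) = 1197 \left(377 - 220\right) = 1197 \cdot 157 = 187929$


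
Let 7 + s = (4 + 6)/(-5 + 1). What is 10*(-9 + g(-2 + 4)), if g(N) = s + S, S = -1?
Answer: -195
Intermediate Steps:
s = -19/2 (s = -7 + (4 + 6)/(-5 + 1) = -7 + 10/(-4) = -7 + 10*(-1/4) = -7 - 5/2 = -19/2 ≈ -9.5000)
g(N) = -21/2 (g(N) = -19/2 - 1 = -21/2)
10*(-9 + g(-2 + 4)) = 10*(-9 - 21/2) = 10*(-39/2) = -195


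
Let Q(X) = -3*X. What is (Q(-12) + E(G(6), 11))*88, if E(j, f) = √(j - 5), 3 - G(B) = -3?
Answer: 3256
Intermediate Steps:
G(B) = 6 (G(B) = 3 - 1*(-3) = 3 + 3 = 6)
E(j, f) = √(-5 + j)
(Q(-12) + E(G(6), 11))*88 = (-3*(-12) + √(-5 + 6))*88 = (36 + √1)*88 = (36 + 1)*88 = 37*88 = 3256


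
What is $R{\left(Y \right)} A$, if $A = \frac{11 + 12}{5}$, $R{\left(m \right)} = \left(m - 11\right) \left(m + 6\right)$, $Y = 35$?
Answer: $\frac{22632}{5} \approx 4526.4$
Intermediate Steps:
$R{\left(m \right)} = \left(-11 + m\right) \left(6 + m\right)$
$A = \frac{23}{5}$ ($A = \frac{1}{5} \cdot 23 = \frac{23}{5} \approx 4.6$)
$R{\left(Y \right)} A = \left(-66 + 35^{2} - 175\right) \frac{23}{5} = \left(-66 + 1225 - 175\right) \frac{23}{5} = 984 \cdot \frac{23}{5} = \frac{22632}{5}$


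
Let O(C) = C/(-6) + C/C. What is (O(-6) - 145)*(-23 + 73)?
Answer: -7150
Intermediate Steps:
O(C) = 1 - C/6 (O(C) = C*(-⅙) + 1 = -C/6 + 1 = 1 - C/6)
(O(-6) - 145)*(-23 + 73) = ((1 - ⅙*(-6)) - 145)*(-23 + 73) = ((1 + 1) - 145)*50 = (2 - 145)*50 = -143*50 = -7150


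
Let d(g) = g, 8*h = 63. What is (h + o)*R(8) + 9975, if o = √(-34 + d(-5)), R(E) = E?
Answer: 10038 + 8*I*√39 ≈ 10038.0 + 49.96*I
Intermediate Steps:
h = 63/8 (h = (⅛)*63 = 63/8 ≈ 7.8750)
o = I*√39 (o = √(-34 - 5) = √(-39) = I*√39 ≈ 6.245*I)
(h + o)*R(8) + 9975 = (63/8 + I*√39)*8 + 9975 = (63 + 8*I*√39) + 9975 = 10038 + 8*I*√39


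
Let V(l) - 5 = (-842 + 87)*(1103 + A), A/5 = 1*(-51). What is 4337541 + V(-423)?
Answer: 3697306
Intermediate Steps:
A = -255 (A = 5*(1*(-51)) = 5*(-51) = -255)
V(l) = -640235 (V(l) = 5 + (-842 + 87)*(1103 - 255) = 5 - 755*848 = 5 - 640240 = -640235)
4337541 + V(-423) = 4337541 - 640235 = 3697306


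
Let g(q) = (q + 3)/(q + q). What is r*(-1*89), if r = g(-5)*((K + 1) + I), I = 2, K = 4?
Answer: -623/5 ≈ -124.60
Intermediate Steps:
g(q) = (3 + q)/(2*q) (g(q) = (3 + q)/((2*q)) = (3 + q)*(1/(2*q)) = (3 + q)/(2*q))
r = 7/5 (r = ((½)*(3 - 5)/(-5))*((4 + 1) + 2) = ((½)*(-⅕)*(-2))*(5 + 2) = (⅕)*7 = 7/5 ≈ 1.4000)
r*(-1*89) = 7*(-1*89)/5 = (7/5)*(-89) = -623/5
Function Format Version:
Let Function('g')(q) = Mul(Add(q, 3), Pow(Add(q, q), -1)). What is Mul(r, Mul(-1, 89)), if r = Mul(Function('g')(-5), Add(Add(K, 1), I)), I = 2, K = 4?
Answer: Rational(-623, 5) ≈ -124.60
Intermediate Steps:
Function('g')(q) = Mul(Rational(1, 2), Pow(q, -1), Add(3, q)) (Function('g')(q) = Mul(Add(3, q), Pow(Mul(2, q), -1)) = Mul(Add(3, q), Mul(Rational(1, 2), Pow(q, -1))) = Mul(Rational(1, 2), Pow(q, -1), Add(3, q)))
r = Rational(7, 5) (r = Mul(Mul(Rational(1, 2), Pow(-5, -1), Add(3, -5)), Add(Add(4, 1), 2)) = Mul(Mul(Rational(1, 2), Rational(-1, 5), -2), Add(5, 2)) = Mul(Rational(1, 5), 7) = Rational(7, 5) ≈ 1.4000)
Mul(r, Mul(-1, 89)) = Mul(Rational(7, 5), Mul(-1, 89)) = Mul(Rational(7, 5), -89) = Rational(-623, 5)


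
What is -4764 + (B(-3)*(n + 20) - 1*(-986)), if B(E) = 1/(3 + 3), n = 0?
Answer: -11324/3 ≈ -3774.7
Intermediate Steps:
B(E) = 1/6
-4764 + (B(-3)*(n + 20) - 1*(-986)) = -4764 + ((0 + 20)/6 - 1*(-986)) = -4764 + ((1/6)*20 + 986) = -4764 + (10/3 + 986) = -4764 + 2968/3 = -11324/3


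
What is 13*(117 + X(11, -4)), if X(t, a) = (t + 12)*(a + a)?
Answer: -871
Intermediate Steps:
X(t, a) = 2*a*(12 + t) (X(t, a) = (12 + t)*(2*a) = 2*a*(12 + t))
13*(117 + X(11, -4)) = 13*(117 + 2*(-4)*(12 + 11)) = 13*(117 + 2*(-4)*23) = 13*(117 - 184) = 13*(-67) = -871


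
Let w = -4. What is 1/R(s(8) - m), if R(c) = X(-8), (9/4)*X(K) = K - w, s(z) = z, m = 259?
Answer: -9/16 ≈ -0.56250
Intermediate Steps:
X(K) = 16/9 + 4*K/9 (X(K) = 4*(K - 1*(-4))/9 = 4*(K + 4)/9 = 4*(4 + K)/9 = 16/9 + 4*K/9)
R(c) = -16/9 (R(c) = 16/9 + (4/9)*(-8) = 16/9 - 32/9 = -16/9)
1/R(s(8) - m) = 1/(-16/9) = -9/16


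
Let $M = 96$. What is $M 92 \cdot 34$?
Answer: $300288$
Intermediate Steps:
$M 92 \cdot 34 = 96 \cdot 92 \cdot 34 = 8832 \cdot 34 = 300288$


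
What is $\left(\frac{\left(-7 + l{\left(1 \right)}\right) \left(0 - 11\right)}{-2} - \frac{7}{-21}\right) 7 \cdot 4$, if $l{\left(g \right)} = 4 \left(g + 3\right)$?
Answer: $\frac{4186}{3} \approx 1395.3$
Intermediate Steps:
$l{\left(g \right)} = 12 + 4 g$ ($l{\left(g \right)} = 4 \left(3 + g\right) = 12 + 4 g$)
$\left(\frac{\left(-7 + l{\left(1 \right)}\right) \left(0 - 11\right)}{-2} - \frac{7}{-21}\right) 7 \cdot 4 = \left(\frac{\left(-7 + \left(12 + 4 \cdot 1\right)\right) \left(0 - 11\right)}{-2} - \frac{7}{-21}\right) 7 \cdot 4 = \left(\left(-7 + \left(12 + 4\right)\right) \left(-11\right) \left(- \frac{1}{2}\right) - - \frac{1}{3}\right) 7 \cdot 4 = \left(\left(-7 + 16\right) \left(-11\right) \left(- \frac{1}{2}\right) + \frac{1}{3}\right) 7 \cdot 4 = \left(9 \left(-11\right) \left(- \frac{1}{2}\right) + \frac{1}{3}\right) 7 \cdot 4 = \left(\left(-99\right) \left(- \frac{1}{2}\right) + \frac{1}{3}\right) 7 \cdot 4 = \left(\frac{99}{2} + \frac{1}{3}\right) 7 \cdot 4 = \frac{299}{6} \cdot 7 \cdot 4 = \frac{2093}{6} \cdot 4 = \frac{4186}{3}$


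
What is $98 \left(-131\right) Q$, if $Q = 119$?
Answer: $-1527722$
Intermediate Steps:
$98 \left(-131\right) Q = 98 \left(-131\right) 119 = \left(-12838\right) 119 = -1527722$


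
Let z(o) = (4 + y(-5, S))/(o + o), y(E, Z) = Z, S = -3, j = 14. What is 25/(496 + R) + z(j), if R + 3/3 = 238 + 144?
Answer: 1577/24556 ≈ 0.064221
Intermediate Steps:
R = 381 (R = -1 + (238 + 144) = -1 + 382 = 381)
z(o) = 1/(2*o) (z(o) = (4 - 3)/(o + o) = 1/(2*o))
25/(496 + R) + z(j) = 25/(496 + 381) + (½)/14 = 25/877 + (½)*(1/14) = (1/877)*25 + 1/28 = 25/877 + 1/28 = 1577/24556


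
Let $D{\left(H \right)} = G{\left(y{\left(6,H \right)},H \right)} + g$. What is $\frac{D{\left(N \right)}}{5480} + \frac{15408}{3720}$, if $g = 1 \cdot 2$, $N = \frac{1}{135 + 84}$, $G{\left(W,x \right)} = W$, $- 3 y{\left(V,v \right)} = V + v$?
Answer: $\frac{462286193}{111611160} \approx 4.1419$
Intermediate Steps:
$y{\left(V,v \right)} = - \frac{V}{3} - \frac{v}{3}$ ($y{\left(V,v \right)} = - \frac{V + v}{3} = - \frac{V}{3} - \frac{v}{3}$)
$N = \frac{1}{219} \approx 0.0045662$
$g = 2$
$D{\left(H \right)} = - \frac{H}{3}$ ($D{\left(H \right)} = \left(\left(- \frac{1}{3}\right) 6 - \frac{H}{3}\right) + 2 = \left(-2 - \frac{H}{3}\right) + 2 = - \frac{H}{3}$)
$\frac{D{\left(N \right)}}{5480} + \frac{15408}{3720} = \frac{\left(- \frac{1}{3}\right) \frac{1}{219}}{5480} + \frac{15408}{3720} = \left(- \frac{1}{657}\right) \frac{1}{5480} + 15408 \cdot \frac{1}{3720} = - \frac{1}{3600360} + \frac{642}{155} = \frac{462286193}{111611160}$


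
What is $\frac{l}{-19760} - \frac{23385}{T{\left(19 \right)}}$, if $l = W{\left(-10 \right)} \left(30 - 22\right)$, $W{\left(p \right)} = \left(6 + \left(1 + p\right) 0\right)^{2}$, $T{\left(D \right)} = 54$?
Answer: $- \frac{9627149}{22230} \approx -433.07$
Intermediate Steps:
$W{\left(p \right)} = 36$ ($W{\left(p \right)} = \left(6 + 0\right)^{2} = 6^{2} = 36$)
$l = 288$ ($l = 36 \left(30 - 22\right) = 36 \cdot 8 = 288$)
$\frac{l}{-19760} - \frac{23385}{T{\left(19 \right)}} = \frac{288}{-19760} - \frac{23385}{54} = 288 \left(- \frac{1}{19760}\right) - \frac{7795}{18} = - \frac{18}{1235} - \frac{7795}{18} = - \frac{9627149}{22230}$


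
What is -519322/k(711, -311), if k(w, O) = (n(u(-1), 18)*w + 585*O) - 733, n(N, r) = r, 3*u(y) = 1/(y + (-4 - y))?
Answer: 259661/84935 ≈ 3.0572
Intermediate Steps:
u(y) = -1/12 (u(y) = 1/(3*(y + (-4 - y))) = (⅓)/(-4) = (⅓)*(-¼) = -1/12)
k(w, O) = -733 + 18*w + 585*O (k(w, O) = (18*w + 585*O) - 733 = -733 + 18*w + 585*O)
-519322/k(711, -311) = -519322/(-733 + 18*711 + 585*(-311)) = -519322/(-733 + 12798 - 181935) = -519322/(-169870) = -519322*(-1/169870) = 259661/84935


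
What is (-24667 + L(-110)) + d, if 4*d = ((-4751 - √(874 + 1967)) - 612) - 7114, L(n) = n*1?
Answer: -111585/4 - √2841/4 ≈ -27910.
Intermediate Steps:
L(n) = n
d = -12477/4 - √2841/4 (d = (((-4751 - √(874 + 1967)) - 612) - 7114)/4 = (((-4751 - √2841) - 612) - 7114)/4 = ((-5363 - √2841) - 7114)/4 = (-12477 - √2841)/4 = -12477/4 - √2841/4 ≈ -3132.6)
(-24667 + L(-110)) + d = (-24667 - 110) + (-12477/4 - √2841/4) = -24777 + (-12477/4 - √2841/4) = -111585/4 - √2841/4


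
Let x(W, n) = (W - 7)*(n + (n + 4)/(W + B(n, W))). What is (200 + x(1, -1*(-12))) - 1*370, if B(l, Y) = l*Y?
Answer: -3242/13 ≈ -249.38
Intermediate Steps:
B(l, Y) = Y*l
x(W, n) = (-7 + W)*(n + (4 + n)/(W + W*n)) (x(W, n) = (W - 7)*(n + (n + 4)/(W + W*n)) = (-7 + W)*(n + (4 + n)/(W + W*n)))
(200 + x(1, -1*(-12))) - 1*370 = (200 + (-28 - (-7)*(-12) + 4*1 - 1*(-12)*1² + 1²*(-1*(-12))² - 7*1*(-1*(-12))² - 6*1*(-1*(-12)))/(1*(1 - 1*(-12)))) - 1*370 = (200 + 1*(-28 - 7*12 + 4 + 12*1 + 1*12² - 7*1*12² - 6*1*12)/(1 + 12)) - 370 = (200 + 1*(-28 - 84 + 4 + 12 + 1*144 - 7*1*144 - 72)/13) - 370 = (200 + 1*(1/13)*(-28 - 84 + 4 + 12 + 144 - 1008 - 72)) - 370 = (200 + 1*(1/13)*(-1032)) - 370 = (200 - 1032/13) - 370 = 1568/13 - 370 = -3242/13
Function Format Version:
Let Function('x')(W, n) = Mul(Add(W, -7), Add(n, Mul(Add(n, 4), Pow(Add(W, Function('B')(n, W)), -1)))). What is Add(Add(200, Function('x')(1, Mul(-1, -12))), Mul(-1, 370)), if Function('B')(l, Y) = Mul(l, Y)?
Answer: Rational(-3242, 13) ≈ -249.38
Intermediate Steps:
Function('B')(l, Y) = Mul(Y, l)
Function('x')(W, n) = Mul(Add(-7, W), Add(n, Mul(Pow(Add(W, Mul(W, n)), -1), Add(4, n)))) (Function('x')(W, n) = Mul(Add(W, -7), Add(n, Mul(Add(n, 4), Pow(Add(W, Mul(W, n)), -1)))) = Mul(Add(-7, W), Add(n, Mul(Add(4, n), Pow(Add(W, Mul(W, n)), -1)))) = Mul(Add(-7, W), Add(n, Mul(Pow(Add(W, Mul(W, n)), -1), Add(4, n)))))
Add(Add(200, Function('x')(1, Mul(-1, -12))), Mul(-1, 370)) = Add(Add(200, Mul(Pow(1, -1), Pow(Add(1, Mul(-1, -12)), -1), Add(-28, Mul(-7, Mul(-1, -12)), Mul(4, 1), Mul(Mul(-1, -12), Pow(1, 2)), Mul(Pow(1, 2), Pow(Mul(-1, -12), 2)), Mul(-7, 1, Pow(Mul(-1, -12), 2)), Mul(-6, 1, Mul(-1, -12))))), Mul(-1, 370)) = Add(Add(200, Mul(1, Pow(Add(1, 12), -1), Add(-28, Mul(-7, 12), 4, Mul(12, 1), Mul(1, Pow(12, 2)), Mul(-7, 1, Pow(12, 2)), Mul(-6, 1, 12)))), -370) = Add(Add(200, Mul(1, Pow(13, -1), Add(-28, -84, 4, 12, Mul(1, 144), Mul(-7, 1, 144), -72))), -370) = Add(Add(200, Mul(1, Rational(1, 13), Add(-28, -84, 4, 12, 144, -1008, -72))), -370) = Add(Add(200, Mul(1, Rational(1, 13), -1032)), -370) = Add(Add(200, Rational(-1032, 13)), -370) = Add(Rational(1568, 13), -370) = Rational(-3242, 13)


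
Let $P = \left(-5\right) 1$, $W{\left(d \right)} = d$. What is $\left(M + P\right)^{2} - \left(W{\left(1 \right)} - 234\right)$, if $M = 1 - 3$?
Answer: $282$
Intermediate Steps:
$P = -5$
$M = -2$
$\left(M + P\right)^{2} - \left(W{\left(1 \right)} - 234\right) = \left(-2 - 5\right)^{2} - \left(1 - 234\right) = \left(-7\right)^{2} - \left(1 - 234\right) = 49 - -233 = 49 + 233 = 282$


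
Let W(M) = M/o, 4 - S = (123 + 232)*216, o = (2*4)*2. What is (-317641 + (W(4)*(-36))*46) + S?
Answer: -394731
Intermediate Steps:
o = 16 (o = 8*2 = 16)
S = -76676 (S = 4 - (123 + 232)*216 = 4 - 355*216 = 4 - 1*76680 = 4 - 76680 = -76676)
W(M) = M/16
(-317641 + (W(4)*(-36))*46) + S = (-317641 + (((1/16)*4)*(-36))*46) - 76676 = (-317641 + ((¼)*(-36))*46) - 76676 = (-317641 - 9*46) - 76676 = (-317641 - 414) - 76676 = -318055 - 76676 = -394731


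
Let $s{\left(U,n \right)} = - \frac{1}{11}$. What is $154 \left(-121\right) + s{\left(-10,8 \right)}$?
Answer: $- \frac{204975}{11} \approx -18634.0$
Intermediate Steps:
$s{\left(U,n \right)} = - \frac{1}{11}$ ($s{\left(U,n \right)} = \left(-1\right) \frac{1}{11} = - \frac{1}{11}$)
$154 \left(-121\right) + s{\left(-10,8 \right)} = 154 \left(-121\right) - \frac{1}{11} = -18634 - \frac{1}{11} = - \frac{204975}{11}$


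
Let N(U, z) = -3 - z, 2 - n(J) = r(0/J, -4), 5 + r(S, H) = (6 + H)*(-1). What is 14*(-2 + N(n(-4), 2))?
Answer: -98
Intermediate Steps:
r(S, H) = -11 - H (r(S, H) = -5 + (6 + H)*(-1) = -5 + (-6 - H) = -11 - H)
n(J) = 9 (n(J) = 2 - (-11 - 1*(-4)) = 2 - (-11 + 4) = 2 - 1*(-7) = 2 + 7 = 9)
14*(-2 + N(n(-4), 2)) = 14*(-2 + (-3 - 1*2)) = 14*(-2 + (-3 - 2)) = 14*(-2 - 5) = 14*(-7) = -98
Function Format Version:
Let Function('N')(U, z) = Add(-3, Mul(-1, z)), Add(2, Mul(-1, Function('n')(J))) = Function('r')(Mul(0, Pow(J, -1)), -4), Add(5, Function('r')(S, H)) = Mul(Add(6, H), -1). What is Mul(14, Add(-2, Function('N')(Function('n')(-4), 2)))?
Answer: -98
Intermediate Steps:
Function('r')(S, H) = Add(-11, Mul(-1, H)) (Function('r')(S, H) = Add(-5, Mul(Add(6, H), -1)) = Add(-5, Add(-6, Mul(-1, H))) = Add(-11, Mul(-1, H)))
Function('n')(J) = 9 (Function('n')(J) = Add(2, Mul(-1, Add(-11, Mul(-1, -4)))) = Add(2, Mul(-1, Add(-11, 4))) = Add(2, Mul(-1, -7)) = Add(2, 7) = 9)
Mul(14, Add(-2, Function('N')(Function('n')(-4), 2))) = Mul(14, Add(-2, Add(-3, Mul(-1, 2)))) = Mul(14, Add(-2, Add(-3, -2))) = Mul(14, Add(-2, -5)) = Mul(14, -7) = -98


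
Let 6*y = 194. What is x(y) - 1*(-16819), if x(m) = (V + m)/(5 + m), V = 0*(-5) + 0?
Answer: 1883825/112 ≈ 16820.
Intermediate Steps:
V = 0 (V = 0 + 0 = 0)
y = 97/3 (y = (1/6)*194 = 97/3 ≈ 32.333)
x(m) = m/(5 + m) (x(m) = (0 + m)/(5 + m) = m/(5 + m))
x(y) - 1*(-16819) = 97/(3*(5 + 97/3)) - 1*(-16819) = 97/(3*(112/3)) + 16819 = (97/3)*(3/112) + 16819 = 97/112 + 16819 = 1883825/112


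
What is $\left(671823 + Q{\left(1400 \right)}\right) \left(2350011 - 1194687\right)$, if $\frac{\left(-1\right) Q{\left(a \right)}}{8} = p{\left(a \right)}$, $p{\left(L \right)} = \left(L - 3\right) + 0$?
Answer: $763261334628$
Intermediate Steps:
$p{\left(L \right)} = -3 + L$ ($p{\left(L \right)} = \left(-3 + L\right) + 0 = -3 + L$)
$Q{\left(a \right)} = 24 - 8 a$ ($Q{\left(a \right)} = - 8 \left(-3 + a\right) = 24 - 8 a$)
$\left(671823 + Q{\left(1400 \right)}\right) \left(2350011 - 1194687\right) = \left(671823 + \left(24 - 11200\right)\right) \left(2350011 - 1194687\right) = \left(671823 + \left(24 - 11200\right)\right) 1155324 = \left(671823 - 11176\right) 1155324 = 660647 \cdot 1155324 = 763261334628$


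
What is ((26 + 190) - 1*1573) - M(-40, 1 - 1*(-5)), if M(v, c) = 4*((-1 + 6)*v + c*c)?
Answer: -701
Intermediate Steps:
M(v, c) = 4*c² + 20*v (M(v, c) = 4*(5*v + c²) = 4*(c² + 5*v) = 4*c² + 20*v)
((26 + 190) - 1*1573) - M(-40, 1 - 1*(-5)) = ((26 + 190) - 1*1573) - (4*(1 - 1*(-5))² + 20*(-40)) = (216 - 1573) - (4*(1 + 5)² - 800) = -1357 - (4*6² - 800) = -1357 - (4*36 - 800) = -1357 - (144 - 800) = -1357 - 1*(-656) = -1357 + 656 = -701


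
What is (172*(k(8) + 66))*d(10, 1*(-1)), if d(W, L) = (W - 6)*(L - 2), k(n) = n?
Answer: -152736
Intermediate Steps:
d(W, L) = (-6 + W)*(-2 + L)
(172*(k(8) + 66))*d(10, 1*(-1)) = (172*(8 + 66))*(12 - 6*(-1) - 2*10 + (1*(-1))*10) = (172*74)*(12 - 6*(-1) - 20 - 1*10) = 12728*(12 + 6 - 20 - 10) = 12728*(-12) = -152736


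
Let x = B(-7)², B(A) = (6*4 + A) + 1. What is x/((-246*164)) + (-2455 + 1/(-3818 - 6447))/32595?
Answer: -762261819/9145396450 ≈ -0.083349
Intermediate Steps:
B(A) = 25 + A (B(A) = (24 + A) + 1 = 25 + A)
x = 324 (x = (25 - 7)² = 18² = 324)
x/((-246*164)) + (-2455 + 1/(-3818 - 6447))/32595 = 324/((-246*164)) + (-2455 + 1/(-3818 - 6447))/32595 = 324/(-40344) + (-2455 + 1/(-10265))*(1/32595) = 324*(-1/40344) + (-2455 - 1/10265)*(1/32595) = -27/3362 - 25200576/10265*1/32595 = -27/3362 - 8400192/111529225 = -762261819/9145396450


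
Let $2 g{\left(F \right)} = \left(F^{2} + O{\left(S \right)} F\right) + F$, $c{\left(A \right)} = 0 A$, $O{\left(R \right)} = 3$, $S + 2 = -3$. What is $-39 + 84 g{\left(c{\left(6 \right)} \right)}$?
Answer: $-39$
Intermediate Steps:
$S = -5$ ($S = -2 - 3 = -5$)
$c{\left(A \right)} = 0$
$g{\left(F \right)} = \frac{F^{2}}{2} + 2 F$ ($g{\left(F \right)} = \frac{\left(F^{2} + 3 F\right) + F}{2} = \frac{F^{2} + 4 F}{2} = \frac{F^{2}}{2} + 2 F$)
$-39 + 84 g{\left(c{\left(6 \right)} \right)} = -39 + 84 \cdot \frac{1}{2} \cdot 0 \left(4 + 0\right) = -39 + 84 \cdot \frac{1}{2} \cdot 0 \cdot 4 = -39 + 84 \cdot 0 = -39 + 0 = -39$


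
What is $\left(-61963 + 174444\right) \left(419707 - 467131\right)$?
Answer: $-5334298944$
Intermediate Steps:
$\left(-61963 + 174444\right) \left(419707 - 467131\right) = 112481 \left(-47424\right) = -5334298944$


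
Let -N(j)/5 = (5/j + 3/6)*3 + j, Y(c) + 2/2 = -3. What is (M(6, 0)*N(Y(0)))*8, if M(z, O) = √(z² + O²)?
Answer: 1500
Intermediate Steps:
Y(c) = -4 (Y(c) = -1 - 3 = -4)
N(j) = -15/2 - 75/j - 5*j (N(j) = -5*((5/j + 3/6)*3 + j) = -5*((5/j + 3*(⅙))*3 + j) = -5*((5/j + ½)*3 + j) = -5*((½ + 5/j)*3 + j) = -5*((3/2 + 15/j) + j) = -5*(3/2 + j + 15/j) = -15/2 - 75/j - 5*j)
M(z, O) = √(O² + z²)
(M(6, 0)*N(Y(0)))*8 = (√(0² + 6²)*(-15/2 - 75/(-4) - 5*(-4)))*8 = (√(0 + 36)*(-15/2 - 75*(-¼) + 20))*8 = (√36*(-15/2 + 75/4 + 20))*8 = (6*(125/4))*8 = (375/2)*8 = 1500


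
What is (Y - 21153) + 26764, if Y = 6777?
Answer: 12388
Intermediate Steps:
(Y - 21153) + 26764 = (6777 - 21153) + 26764 = -14376 + 26764 = 12388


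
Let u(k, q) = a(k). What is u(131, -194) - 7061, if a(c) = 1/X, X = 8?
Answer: -56487/8 ≈ -7060.9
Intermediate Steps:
a(c) = ⅛ (a(c) = 1/8 = ⅛)
u(k, q) = ⅛
u(131, -194) - 7061 = ⅛ - 7061 = -56487/8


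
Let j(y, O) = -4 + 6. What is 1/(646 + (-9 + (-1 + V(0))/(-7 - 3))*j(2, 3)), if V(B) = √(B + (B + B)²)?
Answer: 5/3141 ≈ 0.0015919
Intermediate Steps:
j(y, O) = 2
V(B) = √(B + 4*B²) (V(B) = √(B + (2*B)²) = √(B + 4*B²))
1/(646 + (-9 + (-1 + V(0))/(-7 - 3))*j(2, 3)) = 1/(646 + (-9 + (-1 + √(0*(1 + 4*0)))/(-7 - 3))*2) = 1/(646 + (-9 + (-1 + √(0*(1 + 0)))/(-10))*2) = 1/(646 + (-9 + (-1 + √(0*1))*(-⅒))*2) = 1/(646 + (-9 + (-1 + √0)*(-⅒))*2) = 1/(646 + (-9 + (-1 + 0)*(-⅒))*2) = 1/(646 + (-9 - 1*(-⅒))*2) = 1/(646 + (-9 + ⅒)*2) = 1/(646 - 89/10*2) = 1/(646 - 89/5) = 1/(3141/5) = 5/3141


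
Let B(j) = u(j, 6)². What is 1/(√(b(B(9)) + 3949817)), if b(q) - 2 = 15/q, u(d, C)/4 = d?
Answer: 12*√5118965439/1706321813 ≈ 0.00050317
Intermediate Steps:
u(d, C) = 4*d
B(j) = 16*j² (B(j) = (4*j)² = 16*j²)
b(q) = 2 + 15/q
1/(√(b(B(9)) + 3949817)) = 1/(√((2 + 15/((16*9²))) + 3949817)) = 1/(√((2 + 15/((16*81))) + 3949817)) = 1/(√((2 + 15/1296) + 3949817)) = 1/(√((2 + 15*(1/1296)) + 3949817)) = 1/(√((2 + 5/432) + 3949817)) = 1/(√(869/432 + 3949817)) = 1/(√(1706321813/432)) = 1/(√5118965439/36) = 12*√5118965439/1706321813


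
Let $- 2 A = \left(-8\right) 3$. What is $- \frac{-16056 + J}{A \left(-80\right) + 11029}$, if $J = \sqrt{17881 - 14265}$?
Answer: $\frac{16056}{10069} - \frac{4 \sqrt{226}}{10069} \approx 1.5886$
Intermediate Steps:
$A = 12$ ($A = - \frac{\left(-8\right) 3}{2} = \left(- \frac{1}{2}\right) \left(-24\right) = 12$)
$J = 4 \sqrt{226}$ ($J = \sqrt{3616} = 4 \sqrt{226} \approx 60.133$)
$- \frac{-16056 + J}{A \left(-80\right) + 11029} = - \frac{-16056 + 4 \sqrt{226}}{12 \left(-80\right) + 11029} = - \frac{-16056 + 4 \sqrt{226}}{-960 + 11029} = - \frac{-16056 + 4 \sqrt{226}}{10069} = - (- \frac{16056}{10069} + \frac{4 \sqrt{226}}{10069}) = \frac{16056}{10069} - \frac{4 \sqrt{226}}{10069}$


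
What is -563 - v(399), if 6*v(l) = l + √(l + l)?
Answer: -1259/2 - √798/6 ≈ -634.21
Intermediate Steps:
v(l) = l/6 + √2*√l/6 (v(l) = (l + √(l + l))/6 = (l + √(2*l))/6 = (l + √2*√l)/6 = l/6 + √2*√l/6)
-563 - v(399) = -563 - ((⅙)*399 + √2*√399/6) = -563 - (133/2 + √798/6) = -563 + (-133/2 - √798/6) = -1259/2 - √798/6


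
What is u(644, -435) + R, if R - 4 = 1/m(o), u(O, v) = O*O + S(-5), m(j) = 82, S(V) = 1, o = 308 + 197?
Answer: 34008763/82 ≈ 4.1474e+5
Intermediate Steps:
o = 505
u(O, v) = 1 + O² (u(O, v) = O*O + 1 = O² + 1 = 1 + O²)
R = 329/82 (R = 4 + 1/82 = 329/82 ≈ 4.0122)
u(644, -435) + R = (1 + 644²) + 329/82 = (1 + 414736) + 329/82 = 414737 + 329/82 = 34008763/82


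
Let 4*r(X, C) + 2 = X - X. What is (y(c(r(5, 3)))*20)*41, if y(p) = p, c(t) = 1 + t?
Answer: 410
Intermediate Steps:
r(X, C) = -½ (r(X, C) = -½ + (X - X)/4 = -½ + (¼)*0 = -½ + 0 = -½)
(y(c(r(5, 3)))*20)*41 = ((1 - ½)*20)*41 = ((½)*20)*41 = 10*41 = 410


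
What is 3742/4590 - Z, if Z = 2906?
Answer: -6667399/2295 ≈ -2905.2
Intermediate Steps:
3742/4590 - Z = 3742/4590 - 1*2906 = 3742*(1/4590) - 2906 = 1871/2295 - 2906 = -6667399/2295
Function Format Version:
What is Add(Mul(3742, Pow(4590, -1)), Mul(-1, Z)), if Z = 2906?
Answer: Rational(-6667399, 2295) ≈ -2905.2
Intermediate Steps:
Add(Mul(3742, Pow(4590, -1)), Mul(-1, Z)) = Add(Mul(3742, Pow(4590, -1)), Mul(-1, 2906)) = Add(Mul(3742, Rational(1, 4590)), -2906) = Add(Rational(1871, 2295), -2906) = Rational(-6667399, 2295)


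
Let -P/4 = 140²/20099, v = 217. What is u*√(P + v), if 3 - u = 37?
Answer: -34*√86085685217/20099 ≈ -496.33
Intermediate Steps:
u = -34 (u = 3 - 1*37 = 3 - 37 = -34)
P = -78400/20099 (P = -4*140²/20099 = -78400/20099 ≈ -3.9007)
u*√(P + v) = -34*√(-78400/20099 + 217) = -34*√86085685217/20099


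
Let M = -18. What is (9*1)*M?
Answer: -162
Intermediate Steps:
(9*1)*M = (9*1)*(-18) = 9*(-18) = -162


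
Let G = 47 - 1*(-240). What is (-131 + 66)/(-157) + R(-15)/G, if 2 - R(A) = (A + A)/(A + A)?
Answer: 18812/45059 ≈ 0.41750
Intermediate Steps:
G = 287 (G = 47 + 240 = 287)
R(A) = 1 (R(A) = 2 - (A + A)/(A + A) = 2 - 2*A/(2*A) = 2 - 2*A*1/(2*A) = 2 - 1*1 = 2 - 1 = 1)
(-131 + 66)/(-157) + R(-15)/G = (-131 + 66)/(-157) + 1/287 = -65*(-1/157) + 1*(1/287) = 65/157 + 1/287 = 18812/45059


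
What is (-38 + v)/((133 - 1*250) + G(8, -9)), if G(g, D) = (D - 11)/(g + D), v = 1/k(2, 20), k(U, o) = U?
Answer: 75/194 ≈ 0.38660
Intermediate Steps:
v = 1/2 ≈ 0.50000
G(g, D) = (-11 + D)/(D + g)
(-38 + v)/((133 - 1*250) + G(8, -9)) = (-38 + 1/2)/((133 - 1*250) + (-11 - 9)/(-9 + 8)) = -75/(2*((133 - 250) - 20/(-1))) = -75/(2*(-117 - 1*(-20))) = -75/(2*(-117 + 20)) = -75/2/(-97) = -75/2*(-1/97) = 75/194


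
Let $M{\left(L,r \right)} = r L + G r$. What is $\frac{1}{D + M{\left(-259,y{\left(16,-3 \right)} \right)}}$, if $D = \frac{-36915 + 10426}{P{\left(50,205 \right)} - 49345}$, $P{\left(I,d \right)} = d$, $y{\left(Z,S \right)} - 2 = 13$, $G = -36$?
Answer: $- \frac{49140}{217418011} \approx -0.00022602$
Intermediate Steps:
$y{\left(Z,S \right)} = 15$ ($y{\left(Z,S \right)} = 2 + 13 = 15$)
$M{\left(L,r \right)} = - 36 r + L r$ ($M{\left(L,r \right)} = r L - 36 r = L r - 36 r = - 36 r + L r$)
$D = \frac{26489}{49140}$ ($D = \frac{-36915 + 10426}{205 - 49345} = - \frac{26489}{-49140} = \left(-26489\right) \left(- \frac{1}{49140}\right) = \frac{26489}{49140} \approx 0.53905$)
$\frac{1}{D + M{\left(-259,y{\left(16,-3 \right)} \right)}} = \frac{1}{\frac{26489}{49140} + 15 \left(-36 - 259\right)} = \frac{1}{\frac{26489}{49140} + 15 \left(-295\right)} = \frac{1}{\frac{26489}{49140} - 4425} = \frac{1}{- \frac{217418011}{49140}} = - \frac{49140}{217418011}$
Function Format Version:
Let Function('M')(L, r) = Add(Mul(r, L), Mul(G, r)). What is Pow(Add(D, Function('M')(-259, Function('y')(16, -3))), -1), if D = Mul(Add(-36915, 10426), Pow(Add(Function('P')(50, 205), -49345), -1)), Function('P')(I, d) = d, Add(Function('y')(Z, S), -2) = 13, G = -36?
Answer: Rational(-49140, 217418011) ≈ -0.00022602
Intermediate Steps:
Function('y')(Z, S) = 15 (Function('y')(Z, S) = Add(2, 13) = 15)
Function('M')(L, r) = Add(Mul(-36, r), Mul(L, r)) (Function('M')(L, r) = Add(Mul(r, L), Mul(-36, r)) = Add(Mul(L, r), Mul(-36, r)) = Add(Mul(-36, r), Mul(L, r)))
D = Rational(26489, 49140) (D = Mul(Add(-36915, 10426), Pow(Add(205, -49345), -1)) = Mul(-26489, Pow(-49140, -1)) = Mul(-26489, Rational(-1, 49140)) = Rational(26489, 49140) ≈ 0.53905)
Pow(Add(D, Function('M')(-259, Function('y')(16, -3))), -1) = Pow(Add(Rational(26489, 49140), Mul(15, Add(-36, -259))), -1) = Pow(Add(Rational(26489, 49140), Mul(15, -295)), -1) = Pow(Add(Rational(26489, 49140), -4425), -1) = Pow(Rational(-217418011, 49140), -1) = Rational(-49140, 217418011)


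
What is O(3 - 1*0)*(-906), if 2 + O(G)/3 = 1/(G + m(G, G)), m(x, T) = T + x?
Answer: 5134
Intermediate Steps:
O(G) = -6 + 1/G (O(G) = -6 + 3/(G + (G + G)) = -6 + 3/(G + 2*G) = -6 + 3/((3*G)) = -6 + 3*(1/(3*G)) = -6 + 1/G)
O(3 - 1*0)*(-906) = (-6 + 1/(3 - 1*0))*(-906) = (-6 + 1/(3 + 0))*(-906) = (-6 + 1/3)*(-906) = (-6 + ⅓)*(-906) = -17/3*(-906) = 5134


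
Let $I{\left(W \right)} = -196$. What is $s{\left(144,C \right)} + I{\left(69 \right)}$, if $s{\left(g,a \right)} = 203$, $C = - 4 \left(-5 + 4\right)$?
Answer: $7$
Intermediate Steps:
$C = 4$ ($C = \left(-4\right) \left(-1\right) = 4$)
$s{\left(144,C \right)} + I{\left(69 \right)} = 203 - 196 = 7$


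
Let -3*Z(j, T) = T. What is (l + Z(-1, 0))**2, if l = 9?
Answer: 81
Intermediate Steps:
Z(j, T) = -T/3
(l + Z(-1, 0))**2 = (9 - 1/3*0)**2 = (9 + 0)**2 = 9**2 = 81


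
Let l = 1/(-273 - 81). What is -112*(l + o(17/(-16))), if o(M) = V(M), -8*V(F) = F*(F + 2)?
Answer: -308777/22656 ≈ -13.629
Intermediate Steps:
l = -1/354 (l = 1/(-354) = -1/354 ≈ -0.0028249)
V(F) = -F*(2 + F)/8 (V(F) = -F*(F + 2)/8 = -F*(2 + F)/8)
o(M) = -M*(2 + M)/8
-112*(l + o(17/(-16))) = -112*(-1/354 - 17/(-16)*(2 + 17/(-16))/8) = -112*(-1/354 - 17*(-1/16)*(2 + 17*(-1/16))/8) = -112*(-1/354 - 1/8*(-17/16)*(2 - 17/16)) = -112*(-1/354 - 1/8*(-17/16)*15/16) = -112*(-1/354 + 255/2048) = -112*44111/362496 = -308777/22656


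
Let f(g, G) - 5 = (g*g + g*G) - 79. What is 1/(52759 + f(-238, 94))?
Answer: 1/86957 ≈ 1.1500e-5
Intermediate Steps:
f(g, G) = -74 + g² + G*g (f(g, G) = 5 + ((g*g + g*G) - 79) = 5 + ((g² + G*g) - 79) = 5 + (-79 + g² + G*g) = -74 + g² + G*g)
1/(52759 + f(-238, 94)) = 1/(52759 + (-74 + (-238)² + 94*(-238))) = 1/(52759 + (-74 + 56644 - 22372)) = 1/(52759 + 34198) = 1/86957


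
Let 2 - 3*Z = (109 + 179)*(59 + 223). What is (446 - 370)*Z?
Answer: -6172264/3 ≈ -2.0574e+6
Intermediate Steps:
Z = -81214/3 (Z = ⅔ - (109 + 179)*(59 + 223)/3 = ⅔ - 96*282 = ⅔ - ⅓*81216 = ⅔ - 27072 = -81214/3 ≈ -27071.)
(446 - 370)*Z = (446 - 370)*(-81214/3) = 76*(-81214/3) = -6172264/3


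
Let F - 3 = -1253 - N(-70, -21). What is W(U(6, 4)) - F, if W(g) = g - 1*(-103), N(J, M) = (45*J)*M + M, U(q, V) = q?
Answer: 67488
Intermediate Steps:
N(J, M) = M + 45*J*M (N(J, M) = 45*J*M + M = M + 45*J*M)
F = -67379 (F = 3 + (-1253 - (-21)*(1 + 45*(-70))) = 3 + (-1253 - (-21)*(1 - 3150)) = 3 + (-1253 - (-21)*(-3149)) = 3 + (-1253 - 1*66129) = 3 + (-1253 - 66129) = 3 - 67382 = -67379)
W(g) = 103 + g (W(g) = g + 103 = 103 + g)
W(U(6, 4)) - F = (103 + 6) - 1*(-67379) = 109 + 67379 = 67488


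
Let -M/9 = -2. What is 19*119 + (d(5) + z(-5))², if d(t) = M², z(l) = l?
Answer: 104022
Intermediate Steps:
M = 18 (M = -9*(-2) = 18)
d(t) = 324 (d(t) = 18² = 324)
19*119 + (d(5) + z(-5))² = 19*119 + (324 - 5)² = 2261 + 319² = 2261 + 101761 = 104022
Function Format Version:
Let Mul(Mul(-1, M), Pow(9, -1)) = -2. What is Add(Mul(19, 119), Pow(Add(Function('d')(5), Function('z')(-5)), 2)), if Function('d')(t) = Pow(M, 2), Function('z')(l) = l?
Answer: 104022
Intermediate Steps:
M = 18 (M = Mul(-9, -2) = 18)
Function('d')(t) = 324 (Function('d')(t) = Pow(18, 2) = 324)
Add(Mul(19, 119), Pow(Add(Function('d')(5), Function('z')(-5)), 2)) = Add(Mul(19, 119), Pow(Add(324, -5), 2)) = Add(2261, Pow(319, 2)) = Add(2261, 101761) = 104022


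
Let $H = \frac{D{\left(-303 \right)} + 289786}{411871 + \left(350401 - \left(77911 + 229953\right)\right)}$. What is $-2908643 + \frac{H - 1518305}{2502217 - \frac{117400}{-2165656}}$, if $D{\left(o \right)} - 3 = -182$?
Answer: $- \frac{895284251819412182747267}{307801289140890352} \approx -2.9086 \cdot 10^{6}$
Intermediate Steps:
$D{\left(o \right)} = -179$ ($D{\left(o \right)} = 3 - 182 = -179$)
$H = \frac{289607}{454408}$ ($H = \frac{-179 + 289786}{411871 + \left(350401 - \left(77911 + 229953\right)\right)} = \frac{289607}{411871 + \left(350401 - 307864\right)} = \frac{289607}{411871 + 42537} = \frac{289607}{454408} \approx 0.63733$)
$-2908643 + \frac{H - 1518305}{2502217 - \frac{117400}{-2165656}} = -2908643 + \frac{\frac{289607}{454408} - 1518305}{2502217 - \frac{117400}{-2165656}} = -2908643 - \frac{689929648833}{454408 \left(2502217 - - \frac{14675}{270707}\right)} = -2908643 - \frac{689929648833}{454408 \left(2502217 + \frac{14675}{270707}\right)} = -2908643 - \frac{689929648833}{454408 \cdot \frac{677367672094}{270707}} = -2908643 - \frac{186768785446634931}{307801289140890352} = - \frac{895284251819412182747267}{307801289140890352}$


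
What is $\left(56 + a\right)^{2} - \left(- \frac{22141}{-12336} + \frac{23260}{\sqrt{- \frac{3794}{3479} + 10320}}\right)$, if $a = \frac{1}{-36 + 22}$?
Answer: $\frac{1889681567}{604464} - \frac{11630 \sqrt{2548863506}}{2564249} \approx 2897.2$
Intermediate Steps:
$a = - \frac{1}{14}$ ($a = \frac{1}{-14} = - \frac{1}{14} \approx -0.071429$)
$\left(56 + a\right)^{2} - \left(- \frac{22141}{-12336} + \frac{23260}{\sqrt{- \frac{3794}{3479} + 10320}}\right) = \left(56 - \frac{1}{14}\right)^{2} - \left(- \frac{22141}{-12336} + \frac{23260}{\sqrt{- \frac{3794}{3479} + 10320}}\right) = \left(\frac{783}{14}\right)^{2} - \left(\left(-22141\right) \left(- \frac{1}{12336}\right) + \frac{23260}{\sqrt{\left(-3794\right) \frac{1}{3479} + 10320}}\right) = \frac{613089}{196} - \left(\frac{22141}{12336} + \frac{23260}{\sqrt{- \frac{542}{497} + 10320}}\right) = \frac{613089}{196} - \left(\frac{22141}{12336} + \frac{23260}{\sqrt{\frac{5128498}{497}}}\right) = \frac{613089}{196} - \left(\frac{22141}{12336} + \frac{23260}{\frac{1}{497} \sqrt{2548863506}}\right) = \frac{613089}{196} - \left(\frac{22141}{12336} + 23260 \frac{\sqrt{2548863506}}{5128498}\right) = \frac{613089}{196} - \left(\frac{22141}{12336} + \frac{11630 \sqrt{2548863506}}{2564249}\right) = \frac{1889681567}{604464} - \frac{11630 \sqrt{2548863506}}{2564249}$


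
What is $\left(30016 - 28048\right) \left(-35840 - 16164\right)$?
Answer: $-102343872$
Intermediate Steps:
$\left(30016 - 28048\right) \left(-35840 - 16164\right) = 1968 \left(-52004\right) = -102343872$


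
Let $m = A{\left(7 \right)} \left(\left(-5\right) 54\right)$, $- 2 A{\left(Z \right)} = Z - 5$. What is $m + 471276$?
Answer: $471546$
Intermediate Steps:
$A{\left(Z \right)} = \frac{5}{2} - \frac{Z}{2}$ ($A{\left(Z \right)} = - \frac{Z - 5}{2} = - \frac{-5 + Z}{2} = \frac{5}{2} - \frac{Z}{2}$)
$m = 270$ ($m = \left(\frac{5}{2} - \frac{7}{2}\right) \left(\left(-5\right) 54\right) = \left(\frac{5}{2} - \frac{7}{2}\right) \left(-270\right) = \left(-1\right) \left(-270\right) = 270$)
$m + 471276 = 270 + 471276 = 471546$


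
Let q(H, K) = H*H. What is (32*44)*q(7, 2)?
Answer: 68992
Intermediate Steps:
q(H, K) = H**2
(32*44)*q(7, 2) = (32*44)*7**2 = 1408*49 = 68992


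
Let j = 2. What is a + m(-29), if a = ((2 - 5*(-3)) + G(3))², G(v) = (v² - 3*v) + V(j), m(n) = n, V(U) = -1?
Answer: 227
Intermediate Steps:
G(v) = -1 + v² - 3*v (G(v) = (v² - 3*v) - 1 = -1 + v² - 3*v)
a = 256 (a = ((2 - 5*(-3)) + (-1 + 3² - 3*3))² = ((2 + 15) + (-1 + 9 - 9))² = (17 - 1)² = 16² = 256)
a + m(-29) = 256 - 29 = 227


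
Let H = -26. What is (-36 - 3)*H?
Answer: 1014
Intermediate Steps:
(-36 - 3)*H = (-36 - 3)*(-26) = -39*(-26) = 1014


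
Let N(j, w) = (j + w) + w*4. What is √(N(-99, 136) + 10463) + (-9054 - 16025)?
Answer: -25079 + 2*√2761 ≈ -24974.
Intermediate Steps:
N(j, w) = j + 5*w (N(j, w) = (j + w) + 4*w = j + 5*w)
√(N(-99, 136) + 10463) + (-9054 - 16025) = √((-99 + 5*136) + 10463) + (-9054 - 16025) = √((-99 + 680) + 10463) - 25079 = √(581 + 10463) - 25079 = √11044 - 25079 = 2*√2761 - 25079 = -25079 + 2*√2761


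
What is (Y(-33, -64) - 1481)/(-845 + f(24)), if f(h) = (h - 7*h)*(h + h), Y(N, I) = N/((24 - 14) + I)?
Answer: 26647/139626 ≈ 0.19085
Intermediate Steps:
Y(N, I) = N/(10 + I)
f(h) = -12*h**2 (f(h) = (-6*h)*(2*h) = -12*h**2)
(Y(-33, -64) - 1481)/(-845 + f(24)) = (-33/(10 - 64) - 1481)/(-845 - 12*24**2) = (-33/(-54) - 1481)/(-845 - 12*576) = (-33*(-1/54) - 1481)/(-845 - 6912) = (11/18 - 1481)/(-7757) = -26647/18*(-1/7757) = 26647/139626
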